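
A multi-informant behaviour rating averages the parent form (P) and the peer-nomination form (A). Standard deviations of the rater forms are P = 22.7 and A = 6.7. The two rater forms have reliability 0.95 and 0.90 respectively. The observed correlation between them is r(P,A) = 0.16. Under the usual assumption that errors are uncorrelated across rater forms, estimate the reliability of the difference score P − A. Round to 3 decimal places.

Var(P−A) = 22.7² + 6.7² − 2·22.7·6.7·0.16 = 560.18 − 48.6688 = 511.511.
Because errors are independent across components, Cov(Tᵢ,Tⱼ) = Cov(Xᵢ,Xⱼ); the off-diagonal part of the true-score variance is the same as above.
True-score variance = [22.7²·0.95 + 6.7²·0.90] − 48.6688 = 529.926 − 48.6688 = 481.258.
Reliability = 481.258 / 511.511 = 0.941.

0.941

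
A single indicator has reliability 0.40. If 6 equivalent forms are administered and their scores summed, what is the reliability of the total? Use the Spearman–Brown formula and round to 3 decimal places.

0.800

ρ_k = kρ / (1 + (k−1)ρ) = 6·0.40 / (1 + 5·0.40) = 2.400 / 3.000 = 0.800.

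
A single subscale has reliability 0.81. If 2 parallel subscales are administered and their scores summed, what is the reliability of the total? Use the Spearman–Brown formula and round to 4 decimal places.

0.8950

ρ_k = kρ / (1 + (k−1)ρ) = 2·0.81 / (1 + 1·0.81) = 1.620 / 1.810 = 0.8950.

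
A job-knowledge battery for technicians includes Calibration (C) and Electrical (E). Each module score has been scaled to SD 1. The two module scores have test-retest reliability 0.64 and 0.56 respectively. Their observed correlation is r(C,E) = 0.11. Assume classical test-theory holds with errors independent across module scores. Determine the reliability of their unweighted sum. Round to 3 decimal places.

0.640

Var(C+E) = 2 + 2·[0.11] = 2 + 0.22 = 2.22.
With uncorrelated errors the cross-covariances are all true-score covariance, so they carry over unchanged; only the diagonal terms shrink to ρᵢσᵢ².
True-score variance = [0.64 + 0.56] + 0.22 = 1.2 + 0.22 = 1.42.
Reliability = 1.42 / 2.22 = 0.640.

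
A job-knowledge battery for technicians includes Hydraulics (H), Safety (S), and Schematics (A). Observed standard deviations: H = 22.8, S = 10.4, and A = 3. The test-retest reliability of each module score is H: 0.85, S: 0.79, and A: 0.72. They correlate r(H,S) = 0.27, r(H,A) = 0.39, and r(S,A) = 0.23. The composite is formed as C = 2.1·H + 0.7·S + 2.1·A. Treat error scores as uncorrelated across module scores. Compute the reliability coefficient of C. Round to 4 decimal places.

Var(C) = 2.1²·22.8² + 0.7²·10.4² + 2.1²·3² + 2·[1.47·22.8·10.4·0.27 + 4.41·22.8·3·0.39 + 1.47·10.4·3·0.23] = 2385.18 + 444.606 = 2829.79.
Because errors are independent across components, Cov(Tᵢ,Tⱼ) = Cov(Xᵢ,Xⱼ); the off-diagonal part of the true-score variance is the same as above.
True-score variance = [2.1²·22.8²·0.85 + 0.7²·10.4²·0.79 + 2.1²·3²·0.72] + 444.606 = 2019.07 + 444.606 = 2463.67.
Reliability = 2463.67 / 2829.79 = 0.8706.

0.8706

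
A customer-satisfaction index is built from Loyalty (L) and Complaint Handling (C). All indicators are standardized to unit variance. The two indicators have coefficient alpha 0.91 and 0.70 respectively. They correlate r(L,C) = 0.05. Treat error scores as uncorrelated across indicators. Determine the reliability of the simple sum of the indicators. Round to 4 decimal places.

Var(L+C) = 2 + 2·[0.05] = 2 + 0.1 = 2.1.
Under uncorrelated errors the observed covariances equal the true-score covariances, so only the own-variance terms attenuate.
True-score variance = [0.91 + 0.70] + 0.1 = 1.61 + 0.1 = 1.71.
Reliability = 1.71 / 2.1 = 0.8143.

0.8143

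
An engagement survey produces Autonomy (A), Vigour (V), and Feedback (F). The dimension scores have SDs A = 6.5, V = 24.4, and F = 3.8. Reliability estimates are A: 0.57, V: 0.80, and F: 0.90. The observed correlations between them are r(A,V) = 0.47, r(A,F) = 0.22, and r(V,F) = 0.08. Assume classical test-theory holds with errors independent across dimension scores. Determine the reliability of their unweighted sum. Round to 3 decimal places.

Var(A+V+F) = 6.5² + 24.4² + 3.8² + 2·[6.5·24.4·0.47 + 6.5·3.8·0.22 + 24.4·3.8·0.08] = 652.05 + 174.787 = 826.837.
With uncorrelated errors the cross-covariances are all true-score covariance, so they carry over unchanged; only the diagonal terms shrink to ρᵢσᵢ².
True-score variance = [6.5²·0.57 + 24.4²·0.80 + 3.8²·0.90] + 174.787 = 513.366 + 174.787 = 688.154.
Reliability = 688.154 / 826.837 = 0.832.

0.832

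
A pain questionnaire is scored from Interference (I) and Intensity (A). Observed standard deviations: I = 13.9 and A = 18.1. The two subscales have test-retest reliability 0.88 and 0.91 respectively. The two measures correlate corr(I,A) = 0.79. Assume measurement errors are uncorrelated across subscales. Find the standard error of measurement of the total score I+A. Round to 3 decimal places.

Var(total) = 520.82 + 397.512 = 918.332.
True-score variance = 468.15 + 397.512 = 865.662, so reliability = 0.9426.
Error variance = 918.332 − 865.662 = 52.6701; SEM = √52.6701 = 7.257.

7.257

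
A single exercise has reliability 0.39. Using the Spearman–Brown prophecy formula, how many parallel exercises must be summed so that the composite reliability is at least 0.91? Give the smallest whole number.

16

k ≥ ρ*(1−ρ₁)/(ρ₁(1−ρ*)) = 0.91·0.61 / (0.39·0.09) = 15.815.
Smallest integer k = 16.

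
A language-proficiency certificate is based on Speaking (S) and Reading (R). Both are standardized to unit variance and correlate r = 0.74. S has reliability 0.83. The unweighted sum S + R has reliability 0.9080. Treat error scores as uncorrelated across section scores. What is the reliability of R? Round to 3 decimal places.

0.850

Var(S+R) = 2 + 2·0.74 = 3.480.
True-score variance = ρ_S + ρ_R + 2·0.74, so 0.9080 = (0.83 + ρ_R + 1.48) / 3.480.
ρ_R = 0.9080·3.480 − 0.83 − 1.48 = 0.850.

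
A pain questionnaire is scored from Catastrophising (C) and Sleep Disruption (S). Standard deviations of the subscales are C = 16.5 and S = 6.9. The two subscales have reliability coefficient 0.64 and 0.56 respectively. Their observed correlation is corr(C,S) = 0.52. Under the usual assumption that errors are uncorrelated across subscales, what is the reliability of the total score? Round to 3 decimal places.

Var(C+S) = 16.5² + 6.9² + 2·[16.5·6.9·0.52] = 319.86 + 118.404 = 438.264.
Under uncorrelated errors the observed covariances equal the true-score covariances, so only the own-variance terms attenuate.
True-score variance = [16.5²·0.64 + 6.9²·0.56] + 118.404 = 200.902 + 118.404 = 319.306.
Reliability = 319.306 / 438.264 = 0.729.

0.729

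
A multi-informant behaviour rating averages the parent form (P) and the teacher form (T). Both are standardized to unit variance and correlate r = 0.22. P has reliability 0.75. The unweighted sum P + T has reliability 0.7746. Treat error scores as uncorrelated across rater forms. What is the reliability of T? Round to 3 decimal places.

0.700

Var(P+T) = 2 + 2·0.22 = 2.440.
True-score variance = ρ_P + ρ_T + 2·0.22, so 0.7746 = (0.75 + ρ_T + 0.44) / 2.440.
ρ_T = 0.7746·2.440 − 0.75 − 0.44 = 0.700.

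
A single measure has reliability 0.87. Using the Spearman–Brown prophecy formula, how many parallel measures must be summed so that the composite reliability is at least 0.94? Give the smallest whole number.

k ≥ ρ*(1−ρ₁)/(ρ₁(1−ρ*)) = 0.94·0.13 / (0.87·0.06) = 2.341.
Smallest integer k = 3.

3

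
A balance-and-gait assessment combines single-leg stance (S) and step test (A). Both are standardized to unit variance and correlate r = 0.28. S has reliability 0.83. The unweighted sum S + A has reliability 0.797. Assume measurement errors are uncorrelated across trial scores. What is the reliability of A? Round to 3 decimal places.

0.650

Var(S+A) = 2 + 2·0.28 = 2.560.
True-score variance = ρ_S + ρ_A + 2·0.28, so 0.797 = (0.83 + ρ_A + 0.56) / 2.560.
ρ_A = 0.797·2.560 − 0.83 − 0.56 = 0.650.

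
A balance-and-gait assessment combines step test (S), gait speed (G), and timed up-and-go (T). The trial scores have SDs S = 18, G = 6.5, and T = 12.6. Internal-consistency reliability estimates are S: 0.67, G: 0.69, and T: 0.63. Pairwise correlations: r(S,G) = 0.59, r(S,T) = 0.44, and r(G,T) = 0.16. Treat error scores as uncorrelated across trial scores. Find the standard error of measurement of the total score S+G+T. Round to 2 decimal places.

Var(total) = 525.01 + 363.852 = 888.862.
True-score variance = 346.251 + 363.852 = 710.103, so reliability = 0.7989.
Error variance = 888.862 − 710.103 = 178.759; SEM = √178.759 = 13.37.

13.37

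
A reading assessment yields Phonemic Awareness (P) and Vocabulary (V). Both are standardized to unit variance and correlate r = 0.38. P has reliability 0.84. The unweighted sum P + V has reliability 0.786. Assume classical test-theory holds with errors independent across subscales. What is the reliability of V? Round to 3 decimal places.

Var(P+V) = 2 + 2·0.38 = 2.760.
True-score variance = ρ_P + ρ_V + 2·0.38, so 0.786 = (0.84 + ρ_V + 0.76) / 2.760.
ρ_V = 0.786·2.760 − 0.84 − 0.76 = 0.569.

0.569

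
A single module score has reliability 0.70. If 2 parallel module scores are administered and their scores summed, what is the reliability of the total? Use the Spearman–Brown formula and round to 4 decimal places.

0.8235

ρ_k = kρ / (1 + (k−1)ρ) = 2·0.70 / (1 + 1·0.70) = 1.400 / 1.700 = 0.8235.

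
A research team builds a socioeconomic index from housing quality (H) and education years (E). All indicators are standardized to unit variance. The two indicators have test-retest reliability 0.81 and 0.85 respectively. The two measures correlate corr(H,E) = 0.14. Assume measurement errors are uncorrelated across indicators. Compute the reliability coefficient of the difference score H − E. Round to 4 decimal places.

0.8023

Var(H−E) = 1 + 1 − 2·0.14 = 2 − 0.28 = 1.72.
Because errors are independent across components, Cov(Tᵢ,Tⱼ) = Cov(Xᵢ,Xⱼ); the off-diagonal part of the true-score variance is the same as above.
True-score variance = [0.81 + 0.85] − 0.28 = 1.66 − 0.28 = 1.38.
Reliability = 1.38 / 1.72 = 0.8023.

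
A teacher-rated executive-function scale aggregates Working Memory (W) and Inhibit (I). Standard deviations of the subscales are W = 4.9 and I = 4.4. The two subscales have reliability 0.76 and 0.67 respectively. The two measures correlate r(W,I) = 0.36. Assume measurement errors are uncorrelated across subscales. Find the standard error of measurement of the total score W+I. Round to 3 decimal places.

Var(total) = 43.37 + 15.5232 = 58.8932.
True-score variance = 31.2188 + 15.5232 = 46.742, so reliability = 0.7937.
Error variance = 58.8932 − 46.742 = 12.1512; SEM = √12.1512 = 3.486.

3.486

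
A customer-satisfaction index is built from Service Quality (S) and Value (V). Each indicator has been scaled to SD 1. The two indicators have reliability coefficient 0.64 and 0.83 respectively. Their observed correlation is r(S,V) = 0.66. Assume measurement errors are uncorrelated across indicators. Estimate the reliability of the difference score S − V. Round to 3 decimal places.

Var(S−V) = 1 + 1 − 2·0.66 = 2 − 1.32 = 0.68.
With uncorrelated errors the cross-covariances are all true-score covariance, so they carry over unchanged; only the diagonal terms shrink to ρᵢσᵢ².
True-score variance = [0.64 + 0.83] − 1.32 = 1.47 − 1.32 = 0.15.
Reliability = 0.15 / 0.68 = 0.221.

0.221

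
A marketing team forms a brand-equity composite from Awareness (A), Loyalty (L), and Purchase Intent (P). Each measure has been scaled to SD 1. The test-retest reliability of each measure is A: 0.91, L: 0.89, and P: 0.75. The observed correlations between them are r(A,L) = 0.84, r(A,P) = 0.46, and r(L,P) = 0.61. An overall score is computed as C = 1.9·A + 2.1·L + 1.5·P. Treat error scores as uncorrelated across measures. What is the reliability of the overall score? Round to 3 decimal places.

0.941

Var(C) = 1.9² + 2.1² + 1.5² + 2·[3.99·0.84 + 2.85·0.46 + 3.15·0.61] = 10.27 + 13.1682 = 23.4382.
Under uncorrelated errors the observed covariances equal the true-score covariances, so only the own-variance terms attenuate.
True-score variance = [1.9²·0.91 + 2.1²·0.89 + 1.5²·0.75] + 13.1682 = 8.8975 + 13.1682 = 22.0657.
Reliability = 22.0657 / 23.4382 = 0.941.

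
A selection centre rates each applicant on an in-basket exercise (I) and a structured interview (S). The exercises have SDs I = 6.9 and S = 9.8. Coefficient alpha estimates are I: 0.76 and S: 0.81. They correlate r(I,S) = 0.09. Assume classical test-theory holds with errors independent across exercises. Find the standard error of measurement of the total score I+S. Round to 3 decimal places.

5.447

Var(total) = 143.65 + 12.1716 = 155.822.
True-score variance = 113.976 + 12.1716 = 126.148, so reliability = 0.8096.
Error variance = 155.822 − 126.148 = 29.674; SEM = √29.674 = 5.447.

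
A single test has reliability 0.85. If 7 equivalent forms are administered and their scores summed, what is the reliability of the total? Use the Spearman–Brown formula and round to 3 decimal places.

ρ_k = kρ / (1 + (k−1)ρ) = 7·0.85 / (1 + 6·0.85) = 5.950 / 6.100 = 0.975.

0.975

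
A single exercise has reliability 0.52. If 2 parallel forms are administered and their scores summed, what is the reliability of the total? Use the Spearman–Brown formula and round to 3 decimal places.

ρ_k = kρ / (1 + (k−1)ρ) = 2·0.52 / (1 + 1·0.52) = 1.040 / 1.520 = 0.684.

0.684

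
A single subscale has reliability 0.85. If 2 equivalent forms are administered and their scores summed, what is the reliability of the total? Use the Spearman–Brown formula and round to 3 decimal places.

0.919

ρ_k = kρ / (1 + (k−1)ρ) = 2·0.85 / (1 + 1·0.85) = 1.700 / 1.850 = 0.919.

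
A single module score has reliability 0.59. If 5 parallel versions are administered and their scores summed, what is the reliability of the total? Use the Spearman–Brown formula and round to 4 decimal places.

0.8780

ρ_k = kρ / (1 + (k−1)ρ) = 5·0.59 / (1 + 4·0.59) = 2.950 / 3.360 = 0.8780.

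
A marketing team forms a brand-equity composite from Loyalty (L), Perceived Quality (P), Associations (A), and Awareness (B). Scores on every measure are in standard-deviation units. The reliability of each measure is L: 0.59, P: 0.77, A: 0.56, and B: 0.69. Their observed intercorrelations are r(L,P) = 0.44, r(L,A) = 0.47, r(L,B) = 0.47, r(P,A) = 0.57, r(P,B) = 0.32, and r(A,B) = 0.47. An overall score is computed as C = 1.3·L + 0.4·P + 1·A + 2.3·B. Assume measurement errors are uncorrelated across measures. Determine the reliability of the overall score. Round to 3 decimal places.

Var(C) = 1.3² + 0.4² + 1 + 2.3² + 2·[0.52·0.44 + 1.3·0.47 + 2.99·0.47 + 0.4·0.57 + 0.92·0.32 + 2.3·0.47] = 8.14 + 7.697 = 15.837.
Under uncorrelated errors the observed covariances equal the true-score covariances, so only the own-variance terms attenuate.
True-score variance = [1.3²·0.59 + 0.4²·0.77 + 0.56 + 2.3²·0.69] + 7.697 = 5.3304 + 7.697 = 13.0274.
Reliability = 13.0274 / 15.837 = 0.823.

0.823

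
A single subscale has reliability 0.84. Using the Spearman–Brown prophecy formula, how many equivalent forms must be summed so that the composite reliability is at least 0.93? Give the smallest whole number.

k ≥ ρ*(1−ρ₁)/(ρ₁(1−ρ*)) = 0.93·0.16 / (0.84·0.07) = 2.531.
Smallest integer k = 3.

3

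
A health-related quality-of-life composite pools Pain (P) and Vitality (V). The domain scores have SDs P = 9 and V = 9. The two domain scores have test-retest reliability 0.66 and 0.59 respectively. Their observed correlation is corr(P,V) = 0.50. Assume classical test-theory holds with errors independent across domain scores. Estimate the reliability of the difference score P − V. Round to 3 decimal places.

0.250

Var(P−V) = 9² + 9² − 2·9·9·0.50 = 162 − 81 = 81.
With uncorrelated errors the cross-covariances are all true-score covariance, so they carry over unchanged; only the diagonal terms shrink to ρᵢσᵢ².
True-score variance = [9²·0.66 + 9²·0.59] − 81 = 101.25 − 81 = 20.25.
Reliability = 20.25 / 81 = 0.250.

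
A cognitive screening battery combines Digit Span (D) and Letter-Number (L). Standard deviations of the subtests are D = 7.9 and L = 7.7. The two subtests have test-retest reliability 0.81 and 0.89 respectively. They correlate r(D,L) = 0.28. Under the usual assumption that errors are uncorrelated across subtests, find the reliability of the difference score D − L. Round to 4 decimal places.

Var(D−L) = 7.9² + 7.7² − 2·7.9·7.7·0.28 = 121.7 − 34.0648 = 87.6352.
With uncorrelated errors the cross-covariances are all true-score covariance, so they carry over unchanged; only the diagonal terms shrink to ρᵢσᵢ².
True-score variance = [7.9²·0.81 + 7.7²·0.89] − 34.0648 = 103.32 − 34.0648 = 69.2554.
Reliability = 69.2554 / 87.6352 = 0.7903.

0.7903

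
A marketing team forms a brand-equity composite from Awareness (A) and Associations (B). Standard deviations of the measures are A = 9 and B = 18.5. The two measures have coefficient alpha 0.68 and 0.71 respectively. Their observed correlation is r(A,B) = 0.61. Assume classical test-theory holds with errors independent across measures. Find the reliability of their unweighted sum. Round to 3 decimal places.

0.800

Var(A+B) = 9² + 18.5² + 2·[9·18.5·0.61] = 423.25 + 203.13 = 626.38.
With uncorrelated errors the cross-covariances are all true-score covariance, so they carry over unchanged; only the diagonal terms shrink to ρᵢσᵢ².
True-score variance = [9²·0.68 + 18.5²·0.71] + 203.13 = 298.077 + 203.13 = 501.207.
Reliability = 501.207 / 626.38 = 0.800.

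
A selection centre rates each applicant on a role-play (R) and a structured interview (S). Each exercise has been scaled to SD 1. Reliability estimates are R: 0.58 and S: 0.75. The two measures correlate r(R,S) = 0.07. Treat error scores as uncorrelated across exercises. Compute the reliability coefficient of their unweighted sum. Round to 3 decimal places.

Var(R+S) = 2 + 2·[0.07] = 2 + 0.14 = 2.14.
With uncorrelated errors the cross-covariances are all true-score covariance, so they carry over unchanged; only the diagonal terms shrink to ρᵢσᵢ².
True-score variance = [0.58 + 0.75] + 0.14 = 1.33 + 0.14 = 1.47.
Reliability = 1.47 / 2.14 = 0.687.

0.687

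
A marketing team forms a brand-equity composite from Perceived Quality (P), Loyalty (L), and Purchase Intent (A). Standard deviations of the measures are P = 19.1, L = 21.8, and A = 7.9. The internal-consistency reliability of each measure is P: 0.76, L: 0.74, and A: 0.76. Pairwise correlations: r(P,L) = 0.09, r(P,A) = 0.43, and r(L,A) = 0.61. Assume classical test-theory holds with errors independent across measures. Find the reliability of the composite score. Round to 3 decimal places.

Var(P+L+A) = 19.1² + 21.8² + 7.9² + 2·[19.1·21.8·0.09 + 19.1·7.9·0.43 + 21.8·7.9·0.61] = 902.46 + 414.822 = 1317.28.
Because errors are independent across components, Cov(Tᵢ,Tⱼ) = Cov(Xᵢ,Xⱼ); the off-diagonal part of the true-score variance is the same as above.
True-score variance = [19.1²·0.76 + 21.8²·0.74 + 7.9²·0.76] + 414.822 = 676.365 + 414.822 = 1091.19.
Reliability = 1091.19 / 1317.28 = 0.828.

0.828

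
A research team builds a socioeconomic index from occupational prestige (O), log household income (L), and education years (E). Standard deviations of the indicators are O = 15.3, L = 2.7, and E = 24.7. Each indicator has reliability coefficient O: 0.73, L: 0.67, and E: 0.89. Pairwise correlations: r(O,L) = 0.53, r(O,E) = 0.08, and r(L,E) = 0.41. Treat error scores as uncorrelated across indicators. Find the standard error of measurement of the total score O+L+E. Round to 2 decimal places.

Var(total) = 851.47 + 158.94 = 1010.41.
True-score variance = 718.75 + 158.94 = 877.69, so reliability = 0.8686.
Error variance = 1010.41 − 877.69 = 132.72; SEM = √132.72 = 11.52.

11.52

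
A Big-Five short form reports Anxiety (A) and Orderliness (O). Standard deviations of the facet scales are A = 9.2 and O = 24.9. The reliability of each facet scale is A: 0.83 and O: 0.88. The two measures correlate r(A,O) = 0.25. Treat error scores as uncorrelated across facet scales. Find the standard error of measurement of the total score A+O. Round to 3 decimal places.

Var(total) = 704.65 + 114.54 = 819.19.
True-score variance = 615.86 + 114.54 = 730.4, so reliability = 0.8916.
Error variance = 819.19 − 730.4 = 88.79; SEM = √88.79 = 9.423.

9.423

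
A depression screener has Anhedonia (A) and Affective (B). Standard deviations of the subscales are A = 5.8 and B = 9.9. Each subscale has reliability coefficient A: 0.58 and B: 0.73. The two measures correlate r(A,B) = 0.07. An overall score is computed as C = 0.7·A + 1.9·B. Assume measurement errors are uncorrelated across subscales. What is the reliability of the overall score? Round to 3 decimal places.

0.731

Var(C) = 0.7²·5.8² + 1.9²·9.9² + 2·[1.33·5.8·9.9·0.07] = 370.3 + 10.6916 = 380.991.
Under uncorrelated errors the observed covariances equal the true-score covariances, so only the own-variance terms attenuate.
True-score variance = [0.7²·5.8²·0.58 + 1.9²·9.9²·0.73] + 10.6916 = 267.846 + 10.6916 = 278.538.
Reliability = 278.538 / 380.991 = 0.731.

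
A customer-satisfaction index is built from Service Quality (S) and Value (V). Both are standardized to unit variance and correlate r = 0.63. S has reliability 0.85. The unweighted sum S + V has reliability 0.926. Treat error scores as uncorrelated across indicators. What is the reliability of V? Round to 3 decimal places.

0.909

Var(S+V) = 2 + 2·0.63 = 3.260.
True-score variance = ρ_S + ρ_V + 2·0.63, so 0.926 = (0.85 + ρ_V + 1.26) / 3.260.
ρ_V = 0.926·3.260 − 0.85 − 1.26 = 0.909.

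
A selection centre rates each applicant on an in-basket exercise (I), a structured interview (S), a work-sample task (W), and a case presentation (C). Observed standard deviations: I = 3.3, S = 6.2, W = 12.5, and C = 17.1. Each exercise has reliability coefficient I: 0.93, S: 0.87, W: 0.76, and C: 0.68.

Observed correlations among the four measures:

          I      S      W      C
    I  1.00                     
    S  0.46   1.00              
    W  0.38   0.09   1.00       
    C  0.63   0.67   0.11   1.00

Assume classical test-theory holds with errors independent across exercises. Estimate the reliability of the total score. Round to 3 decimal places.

Var(I+S+W+C) = 3.3² + 6.2² + 12.5² + 17.1² + 2·[3.3·6.2·0.46 + 3.3·12.5·0.38 + 3.3·17.1·0.63 + 6.2·12.5·0.09 + 6.2·17.1·0.67 + 12.5·17.1·0.11] = 497.99 + 324.317 = 822.307.
With uncorrelated errors the cross-covariances are all true-score covariance, so they carry over unchanged; only the diagonal terms shrink to ρᵢσᵢ².
True-score variance = [3.3²·0.93 + 6.2²·0.87 + 12.5²·0.76 + 17.1²·0.68] + 324.317 = 361.159 + 324.317 = 685.476.
Reliability = 685.476 / 822.307 = 0.834.

0.834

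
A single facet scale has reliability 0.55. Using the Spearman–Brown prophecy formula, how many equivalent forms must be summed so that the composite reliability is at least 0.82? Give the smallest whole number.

4

k ≥ ρ*(1−ρ₁)/(ρ₁(1−ρ*)) = 0.82·0.45 / (0.55·0.18) = 3.727.
Smallest integer k = 4.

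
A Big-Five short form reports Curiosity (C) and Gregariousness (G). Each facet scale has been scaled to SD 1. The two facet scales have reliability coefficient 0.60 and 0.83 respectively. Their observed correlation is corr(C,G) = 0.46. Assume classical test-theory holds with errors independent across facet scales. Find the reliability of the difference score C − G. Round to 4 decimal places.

0.4722

Var(C−G) = 1 + 1 − 2·0.46 = 2 − 0.92 = 1.08.
Because errors are independent across components, Cov(Tᵢ,Tⱼ) = Cov(Xᵢ,Xⱼ); the off-diagonal part of the true-score variance is the same as above.
True-score variance = [0.60 + 0.83] − 0.92 = 1.43 − 0.92 = 0.51.
Reliability = 0.51 / 1.08 = 0.4722.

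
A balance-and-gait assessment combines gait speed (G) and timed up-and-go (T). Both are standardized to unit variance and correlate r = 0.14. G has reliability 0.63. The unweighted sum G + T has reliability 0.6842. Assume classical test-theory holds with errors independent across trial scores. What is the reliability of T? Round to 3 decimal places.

Var(G+T) = 2 + 2·0.14 = 2.280.
True-score variance = ρ_G + ρ_T + 2·0.14, so 0.6842 = (0.63 + ρ_T + 0.28) / 2.280.
ρ_T = 0.6842·2.280 − 0.63 − 0.28 = 0.650.

0.650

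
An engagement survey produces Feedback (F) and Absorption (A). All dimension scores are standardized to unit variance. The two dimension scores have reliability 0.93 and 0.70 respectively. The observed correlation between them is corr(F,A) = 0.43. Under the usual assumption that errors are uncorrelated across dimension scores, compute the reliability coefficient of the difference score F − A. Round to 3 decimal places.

Var(F−A) = 1 + 1 − 2·0.43 = 2 − 0.86 = 1.14.
Under uncorrelated errors the observed covariances equal the true-score covariances, so only the own-variance terms attenuate.
True-score variance = [0.93 + 0.70] − 0.86 = 1.63 − 0.86 = 0.77.
Reliability = 0.77 / 1.14 = 0.675.

0.675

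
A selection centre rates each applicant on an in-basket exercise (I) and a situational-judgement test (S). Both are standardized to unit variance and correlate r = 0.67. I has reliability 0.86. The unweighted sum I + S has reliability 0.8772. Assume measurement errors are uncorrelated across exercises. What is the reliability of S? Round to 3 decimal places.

Var(I+S) = 2 + 2·0.67 = 3.340.
True-score variance = ρ_I + ρ_S + 2·0.67, so 0.8772 = (0.86 + ρ_S + 1.34) / 3.340.
ρ_S = 0.8772·3.340 − 0.86 − 1.34 = 0.730.

0.730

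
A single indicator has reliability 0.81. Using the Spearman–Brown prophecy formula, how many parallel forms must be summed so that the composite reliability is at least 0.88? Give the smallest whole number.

k ≥ ρ*(1−ρ₁)/(ρ₁(1−ρ*)) = 0.88·0.19 / (0.81·0.12) = 1.720.
Smallest integer k = 2.

2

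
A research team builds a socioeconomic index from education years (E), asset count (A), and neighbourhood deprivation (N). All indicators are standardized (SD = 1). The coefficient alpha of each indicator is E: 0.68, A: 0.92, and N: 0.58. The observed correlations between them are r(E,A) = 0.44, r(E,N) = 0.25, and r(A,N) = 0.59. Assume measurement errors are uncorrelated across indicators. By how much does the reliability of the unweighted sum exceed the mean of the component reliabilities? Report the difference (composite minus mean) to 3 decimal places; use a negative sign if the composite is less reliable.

0.126

Var(sum) = 3 + 2.56 = 5.56; true-score variance = 2.18 + 2.56 = 4.74; composite reliability = 0.8525.
Mean component reliability = 0.7267.
Difference = 0.8525 − 0.7267 = 0.126.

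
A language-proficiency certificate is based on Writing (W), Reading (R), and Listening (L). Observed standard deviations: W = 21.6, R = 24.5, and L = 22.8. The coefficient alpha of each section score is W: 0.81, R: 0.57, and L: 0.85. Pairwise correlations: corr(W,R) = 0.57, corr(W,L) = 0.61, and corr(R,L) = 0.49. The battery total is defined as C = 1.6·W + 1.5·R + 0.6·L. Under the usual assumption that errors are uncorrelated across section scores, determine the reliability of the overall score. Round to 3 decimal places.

0.841

Var(C) = 1.6²·21.6² + 1.5²·24.5² + 0.6²·22.8² + 2·[2.4·21.6·24.5·0.57 + 0.96·21.6·22.8·0.61 + 0.9·24.5·22.8·0.49] = 2732.1 + 2517.37 = 5249.47.
Because errors are independent across components, Cov(Tᵢ,Tⱼ) = Cov(Xᵢ,Xⱼ); the off-diagonal part of the true-score variance is the same as above.
True-score variance = [1.6²·21.6²·0.81 + 1.5²·24.5²·0.57 + 0.6²·22.8²·0.85] + 2517.37 = 1896.35 + 2517.37 = 4413.72.
Reliability = 4413.72 / 5249.47 = 0.841.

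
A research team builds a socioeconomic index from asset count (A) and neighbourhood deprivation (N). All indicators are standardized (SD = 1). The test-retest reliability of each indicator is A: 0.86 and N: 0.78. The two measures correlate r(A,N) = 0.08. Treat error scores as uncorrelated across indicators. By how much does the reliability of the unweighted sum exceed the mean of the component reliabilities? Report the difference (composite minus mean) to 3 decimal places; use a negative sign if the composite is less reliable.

Var(sum) = 2 + 0.16 = 2.16; true-score variance = 1.64 + 0.16 = 1.8; composite reliability = 0.8333.
Mean component reliability = 0.8200.
Difference = 0.8333 − 0.8200 = 0.013.

0.013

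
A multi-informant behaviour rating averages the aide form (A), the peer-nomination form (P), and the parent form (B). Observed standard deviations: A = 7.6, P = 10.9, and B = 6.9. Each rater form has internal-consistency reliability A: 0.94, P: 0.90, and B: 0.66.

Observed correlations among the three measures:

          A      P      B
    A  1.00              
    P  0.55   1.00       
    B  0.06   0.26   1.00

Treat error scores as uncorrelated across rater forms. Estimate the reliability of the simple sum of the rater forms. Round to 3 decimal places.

0.913

Var(A+P+B) = 7.6² + 10.9² + 6.9² + 2·[7.6·10.9·0.55 + 7.6·6.9·0.06 + 10.9·6.9·0.26] = 224.18 + 136.526 = 360.706.
Under uncorrelated errors the observed covariances equal the true-score covariances, so only the own-variance terms attenuate.
True-score variance = [7.6²·0.94 + 10.9²·0.90 + 6.9²·0.66] + 136.526 = 192.646 + 136.526 = 329.172.
Reliability = 329.172 / 360.706 = 0.913.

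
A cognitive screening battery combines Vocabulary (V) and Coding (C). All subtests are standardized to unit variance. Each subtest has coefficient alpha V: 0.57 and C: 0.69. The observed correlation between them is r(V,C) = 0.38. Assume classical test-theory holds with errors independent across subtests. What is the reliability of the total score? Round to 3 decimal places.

0.732

Var(V+C) = 2 + 2·[0.38] = 2 + 0.76 = 2.76.
Under uncorrelated errors the observed covariances equal the true-score covariances, so only the own-variance terms attenuate.
True-score variance = [0.57 + 0.69] + 0.76 = 1.26 + 0.76 = 2.02.
Reliability = 2.02 / 2.76 = 0.732.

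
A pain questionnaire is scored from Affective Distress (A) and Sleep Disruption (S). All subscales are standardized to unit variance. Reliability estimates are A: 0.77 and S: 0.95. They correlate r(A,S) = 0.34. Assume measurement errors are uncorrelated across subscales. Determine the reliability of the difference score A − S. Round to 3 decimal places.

0.788

Var(A−S) = 1 + 1 − 2·0.34 = 2 − 0.68 = 1.32.
With uncorrelated errors the cross-covariances are all true-score covariance, so they carry over unchanged; only the diagonal terms shrink to ρᵢσᵢ².
True-score variance = [0.77 + 0.95] − 0.68 = 1.72 − 0.68 = 1.04.
Reliability = 1.04 / 1.32 = 0.788.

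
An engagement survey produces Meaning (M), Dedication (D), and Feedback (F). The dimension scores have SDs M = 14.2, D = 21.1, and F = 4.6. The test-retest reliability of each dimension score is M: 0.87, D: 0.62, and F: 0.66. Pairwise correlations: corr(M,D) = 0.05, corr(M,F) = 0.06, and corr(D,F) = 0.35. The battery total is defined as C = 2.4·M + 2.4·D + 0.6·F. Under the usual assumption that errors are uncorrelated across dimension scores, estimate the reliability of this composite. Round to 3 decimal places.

Var(C) = 2.4²·14.2² + 2.4²·21.1² + 0.6²·4.6² + 2·[5.76·14.2·21.1·0.05 + 1.44·14.2·4.6·0.06 + 1.44·21.1·4.6·0.35] = 3733.47 + 281.705 = 4015.18.
Under uncorrelated errors the observed covariances equal the true-score covariances, so only the own-variance terms attenuate.
True-score variance = [2.4²·14.2²·0.87 + 2.4²·21.1²·0.62 + 0.6²·4.6²·0.66] + 281.705 = 2605.42 + 281.705 = 2887.12.
Reliability = 2887.12 / 4015.18 = 0.719.

0.719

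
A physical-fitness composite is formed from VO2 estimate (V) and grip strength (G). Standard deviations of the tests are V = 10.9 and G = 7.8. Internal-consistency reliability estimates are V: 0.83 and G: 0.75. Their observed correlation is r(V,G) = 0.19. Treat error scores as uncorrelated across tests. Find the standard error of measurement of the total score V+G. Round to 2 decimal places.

Var(total) = 179.65 + 32.3076 = 211.958.
True-score variance = 144.242 + 32.3076 = 176.55, so reliability = 0.8329.
Error variance = 211.958 − 176.55 = 35.4077; SEM = √35.4077 = 5.95.

5.95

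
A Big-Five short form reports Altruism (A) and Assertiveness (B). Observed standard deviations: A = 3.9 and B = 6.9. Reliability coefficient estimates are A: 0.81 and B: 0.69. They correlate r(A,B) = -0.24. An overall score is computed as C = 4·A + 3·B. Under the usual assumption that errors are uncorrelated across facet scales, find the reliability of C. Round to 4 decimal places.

Var(C) = 4²·3.9² + 3²·6.9² + 2·[12·3.9·6.9·(-0.24)] = 671.85 − 155.002 = 516.848.
Because errors are independent across components, Cov(Tᵢ,Tⱼ) = Cov(Xᵢ,Xⱼ); the off-diagonal part of the true-score variance is the same as above.
True-score variance = [4²·3.9²·0.81 + 3²·6.9²·0.69] − 155.002 = 492.78 − 155.002 = 337.778.
Reliability = 337.778 / 516.848 = 0.6535.

0.6535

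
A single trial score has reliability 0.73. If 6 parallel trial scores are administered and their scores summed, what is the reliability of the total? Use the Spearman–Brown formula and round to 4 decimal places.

ρ_k = kρ / (1 + (k−1)ρ) = 6·0.73 / (1 + 5·0.73) = 4.380 / 4.650 = 0.9419.

0.9419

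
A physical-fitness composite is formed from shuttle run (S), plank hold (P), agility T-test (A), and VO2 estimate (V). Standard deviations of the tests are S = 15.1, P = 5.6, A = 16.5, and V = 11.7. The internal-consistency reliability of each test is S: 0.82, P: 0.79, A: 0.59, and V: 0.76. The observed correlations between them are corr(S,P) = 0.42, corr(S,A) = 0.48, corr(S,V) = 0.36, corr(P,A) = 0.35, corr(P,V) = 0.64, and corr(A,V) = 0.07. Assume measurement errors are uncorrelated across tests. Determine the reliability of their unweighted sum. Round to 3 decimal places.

Var(S+P+A+V) = 15.1² + 5.6² + 16.5² + 11.7² + 2·[15.1·5.6·0.42 + 15.1·16.5·0.48 + 15.1·11.7·0.36 + 5.6·16.5·0.35 + 5.6·11.7·0.64 + 16.5·11.7·0.07] = 668.51 + 612.989 = 1281.5.
Because errors are independent across components, Cov(Tᵢ,Tⱼ) = Cov(Xᵢ,Xⱼ); the off-diagonal part of the true-score variance is the same as above.
True-score variance = [15.1²·0.82 + 5.6²·0.79 + 16.5²·0.59 + 11.7²·0.76] + 612.989 = 476.406 + 612.989 = 1089.4.
Reliability = 1089.4 / 1281.5 = 0.850.

0.850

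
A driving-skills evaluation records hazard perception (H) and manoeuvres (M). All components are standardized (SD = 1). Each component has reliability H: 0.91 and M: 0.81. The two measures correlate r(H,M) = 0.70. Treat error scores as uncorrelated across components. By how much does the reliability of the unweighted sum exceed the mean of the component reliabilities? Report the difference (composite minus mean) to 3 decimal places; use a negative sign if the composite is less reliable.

0.058

Var(sum) = 2 + 1.4 = 3.4; true-score variance = 1.72 + 1.4 = 3.12; composite reliability = 0.9176.
Mean component reliability = 0.8600.
Difference = 0.9176 − 0.8600 = 0.058.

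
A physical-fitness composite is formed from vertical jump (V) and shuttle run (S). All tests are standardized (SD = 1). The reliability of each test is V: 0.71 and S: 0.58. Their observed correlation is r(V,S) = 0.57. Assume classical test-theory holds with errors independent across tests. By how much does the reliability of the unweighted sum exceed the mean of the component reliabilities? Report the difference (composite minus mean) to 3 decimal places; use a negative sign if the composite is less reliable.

Var(sum) = 2 + 1.14 = 3.14; true-score variance = 1.29 + 1.14 = 2.43; composite reliability = 0.7739.
Mean component reliability = 0.6450.
Difference = 0.7739 − 0.6450 = 0.129.

0.129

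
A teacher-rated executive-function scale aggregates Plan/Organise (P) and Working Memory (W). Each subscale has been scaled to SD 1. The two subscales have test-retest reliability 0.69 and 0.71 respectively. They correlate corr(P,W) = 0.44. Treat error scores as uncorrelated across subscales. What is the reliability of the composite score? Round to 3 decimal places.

0.792

Var(P+W) = 2 + 2·[0.44] = 2 + 0.88 = 2.88.
With uncorrelated errors the cross-covariances are all true-score covariance, so they carry over unchanged; only the diagonal terms shrink to ρᵢσᵢ².
True-score variance = [0.69 + 0.71] + 0.88 = 1.4 + 0.88 = 2.28.
Reliability = 2.28 / 2.88 = 0.792.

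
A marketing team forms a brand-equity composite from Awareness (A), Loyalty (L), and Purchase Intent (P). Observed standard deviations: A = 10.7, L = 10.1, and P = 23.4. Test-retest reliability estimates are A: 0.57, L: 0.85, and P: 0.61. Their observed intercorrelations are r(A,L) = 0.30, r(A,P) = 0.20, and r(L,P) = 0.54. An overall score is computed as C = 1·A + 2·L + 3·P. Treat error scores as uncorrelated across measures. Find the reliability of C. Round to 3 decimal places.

0.726

Var(C) = 10.7² + 2²·10.1² + 3²·23.4² + 2·[2·10.7·10.1·0.30 + 3·10.7·23.4·0.20 + 6·10.1·23.4·0.54] = 5450.57 + 1961.62 = 7412.19.
With uncorrelated errors the cross-covariances are all true-score covariance, so they carry over unchanged; only the diagonal terms shrink to ρᵢσᵢ².
True-score variance = [10.7²·0.57 + 2²·10.1²·0.85 + 3²·23.4²·0.61] + 1961.62 = 3418.2 + 1961.62 = 5379.82.
Reliability = 5379.82 / 7412.19 = 0.726.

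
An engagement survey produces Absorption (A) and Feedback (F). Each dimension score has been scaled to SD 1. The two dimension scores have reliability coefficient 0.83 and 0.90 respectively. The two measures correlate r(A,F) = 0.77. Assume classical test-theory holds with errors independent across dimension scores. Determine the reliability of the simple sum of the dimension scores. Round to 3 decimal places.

Var(A+F) = 2 + 2·[0.77] = 2 + 1.54 = 3.54.
Under uncorrelated errors the observed covariances equal the true-score covariances, so only the own-variance terms attenuate.
True-score variance = [0.83 + 0.90] + 1.54 = 1.73 + 1.54 = 3.27.
Reliability = 3.27 / 3.54 = 0.924.

0.924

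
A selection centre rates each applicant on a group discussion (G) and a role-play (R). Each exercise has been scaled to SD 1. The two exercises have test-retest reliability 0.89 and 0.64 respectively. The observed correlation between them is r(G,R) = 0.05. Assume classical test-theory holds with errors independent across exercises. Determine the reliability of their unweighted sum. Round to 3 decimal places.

Var(G+R) = 2 + 2·[0.05] = 2 + 0.1 = 2.1.
With uncorrelated errors the cross-covariances are all true-score covariance, so they carry over unchanged; only the diagonal terms shrink to ρᵢσᵢ².
True-score variance = [0.89 + 0.64] + 0.1 = 1.53 + 0.1 = 1.63.
Reliability = 1.63 / 2.1 = 0.776.

0.776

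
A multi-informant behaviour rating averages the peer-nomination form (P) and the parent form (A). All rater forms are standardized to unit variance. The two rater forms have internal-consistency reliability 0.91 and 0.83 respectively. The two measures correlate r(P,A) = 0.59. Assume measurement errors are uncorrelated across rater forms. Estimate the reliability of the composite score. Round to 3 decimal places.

0.918

Var(P+A) = 2 + 2·[0.59] = 2 + 1.18 = 3.18.
Because errors are independent across components, Cov(Tᵢ,Tⱼ) = Cov(Xᵢ,Xⱼ); the off-diagonal part of the true-score variance is the same as above.
True-score variance = [0.91 + 0.83] + 1.18 = 1.74 + 1.18 = 2.92.
Reliability = 2.92 / 3.18 = 0.918.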